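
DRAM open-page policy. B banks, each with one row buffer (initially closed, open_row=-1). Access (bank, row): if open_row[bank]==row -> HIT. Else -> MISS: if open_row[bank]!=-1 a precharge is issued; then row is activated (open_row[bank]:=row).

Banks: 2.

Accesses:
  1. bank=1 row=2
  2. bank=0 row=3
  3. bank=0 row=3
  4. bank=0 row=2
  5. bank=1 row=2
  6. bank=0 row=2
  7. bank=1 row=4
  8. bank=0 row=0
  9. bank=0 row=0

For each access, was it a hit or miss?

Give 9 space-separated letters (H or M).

Acc 1: bank1 row2 -> MISS (open row2); precharges=0
Acc 2: bank0 row3 -> MISS (open row3); precharges=0
Acc 3: bank0 row3 -> HIT
Acc 4: bank0 row2 -> MISS (open row2); precharges=1
Acc 5: bank1 row2 -> HIT
Acc 6: bank0 row2 -> HIT
Acc 7: bank1 row4 -> MISS (open row4); precharges=2
Acc 8: bank0 row0 -> MISS (open row0); precharges=3
Acc 9: bank0 row0 -> HIT

Answer: M M H M H H M M H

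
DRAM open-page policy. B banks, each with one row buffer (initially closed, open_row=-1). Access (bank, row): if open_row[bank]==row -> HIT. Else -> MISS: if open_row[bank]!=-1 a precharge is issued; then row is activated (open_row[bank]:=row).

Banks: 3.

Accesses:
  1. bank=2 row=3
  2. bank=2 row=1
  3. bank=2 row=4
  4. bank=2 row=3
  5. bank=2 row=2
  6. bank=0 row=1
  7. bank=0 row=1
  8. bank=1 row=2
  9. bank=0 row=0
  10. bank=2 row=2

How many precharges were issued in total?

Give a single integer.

Acc 1: bank2 row3 -> MISS (open row3); precharges=0
Acc 2: bank2 row1 -> MISS (open row1); precharges=1
Acc 3: bank2 row4 -> MISS (open row4); precharges=2
Acc 4: bank2 row3 -> MISS (open row3); precharges=3
Acc 5: bank2 row2 -> MISS (open row2); precharges=4
Acc 6: bank0 row1 -> MISS (open row1); precharges=4
Acc 7: bank0 row1 -> HIT
Acc 8: bank1 row2 -> MISS (open row2); precharges=4
Acc 9: bank0 row0 -> MISS (open row0); precharges=5
Acc 10: bank2 row2 -> HIT

Answer: 5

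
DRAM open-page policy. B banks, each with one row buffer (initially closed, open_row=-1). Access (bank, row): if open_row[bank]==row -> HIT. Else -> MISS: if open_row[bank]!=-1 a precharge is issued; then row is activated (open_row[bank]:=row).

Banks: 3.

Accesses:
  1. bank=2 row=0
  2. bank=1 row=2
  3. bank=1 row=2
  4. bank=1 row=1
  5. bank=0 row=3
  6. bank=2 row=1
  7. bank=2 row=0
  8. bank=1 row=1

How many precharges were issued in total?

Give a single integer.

Answer: 3

Derivation:
Acc 1: bank2 row0 -> MISS (open row0); precharges=0
Acc 2: bank1 row2 -> MISS (open row2); precharges=0
Acc 3: bank1 row2 -> HIT
Acc 4: bank1 row1 -> MISS (open row1); precharges=1
Acc 5: bank0 row3 -> MISS (open row3); precharges=1
Acc 6: bank2 row1 -> MISS (open row1); precharges=2
Acc 7: bank2 row0 -> MISS (open row0); precharges=3
Acc 8: bank1 row1 -> HIT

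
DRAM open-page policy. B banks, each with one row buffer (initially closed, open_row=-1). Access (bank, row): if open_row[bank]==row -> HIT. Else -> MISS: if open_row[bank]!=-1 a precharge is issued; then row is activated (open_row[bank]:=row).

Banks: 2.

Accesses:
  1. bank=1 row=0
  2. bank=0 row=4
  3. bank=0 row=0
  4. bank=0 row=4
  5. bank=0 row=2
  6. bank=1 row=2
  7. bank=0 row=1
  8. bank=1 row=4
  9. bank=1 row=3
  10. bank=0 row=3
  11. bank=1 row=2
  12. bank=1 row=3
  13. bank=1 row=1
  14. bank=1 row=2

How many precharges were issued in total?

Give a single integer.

Answer: 12

Derivation:
Acc 1: bank1 row0 -> MISS (open row0); precharges=0
Acc 2: bank0 row4 -> MISS (open row4); precharges=0
Acc 3: bank0 row0 -> MISS (open row0); precharges=1
Acc 4: bank0 row4 -> MISS (open row4); precharges=2
Acc 5: bank0 row2 -> MISS (open row2); precharges=3
Acc 6: bank1 row2 -> MISS (open row2); precharges=4
Acc 7: bank0 row1 -> MISS (open row1); precharges=5
Acc 8: bank1 row4 -> MISS (open row4); precharges=6
Acc 9: bank1 row3 -> MISS (open row3); precharges=7
Acc 10: bank0 row3 -> MISS (open row3); precharges=8
Acc 11: bank1 row2 -> MISS (open row2); precharges=9
Acc 12: bank1 row3 -> MISS (open row3); precharges=10
Acc 13: bank1 row1 -> MISS (open row1); precharges=11
Acc 14: bank1 row2 -> MISS (open row2); precharges=12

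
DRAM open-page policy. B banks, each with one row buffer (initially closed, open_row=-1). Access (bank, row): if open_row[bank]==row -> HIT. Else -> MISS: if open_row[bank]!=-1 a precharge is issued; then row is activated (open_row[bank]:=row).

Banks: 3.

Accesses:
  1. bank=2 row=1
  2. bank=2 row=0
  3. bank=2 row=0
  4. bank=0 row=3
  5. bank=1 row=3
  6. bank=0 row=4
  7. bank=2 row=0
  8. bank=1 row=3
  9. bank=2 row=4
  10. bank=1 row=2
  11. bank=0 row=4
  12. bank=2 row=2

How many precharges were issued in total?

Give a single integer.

Acc 1: bank2 row1 -> MISS (open row1); precharges=0
Acc 2: bank2 row0 -> MISS (open row0); precharges=1
Acc 3: bank2 row0 -> HIT
Acc 4: bank0 row3 -> MISS (open row3); precharges=1
Acc 5: bank1 row3 -> MISS (open row3); precharges=1
Acc 6: bank0 row4 -> MISS (open row4); precharges=2
Acc 7: bank2 row0 -> HIT
Acc 8: bank1 row3 -> HIT
Acc 9: bank2 row4 -> MISS (open row4); precharges=3
Acc 10: bank1 row2 -> MISS (open row2); precharges=4
Acc 11: bank0 row4 -> HIT
Acc 12: bank2 row2 -> MISS (open row2); precharges=5

Answer: 5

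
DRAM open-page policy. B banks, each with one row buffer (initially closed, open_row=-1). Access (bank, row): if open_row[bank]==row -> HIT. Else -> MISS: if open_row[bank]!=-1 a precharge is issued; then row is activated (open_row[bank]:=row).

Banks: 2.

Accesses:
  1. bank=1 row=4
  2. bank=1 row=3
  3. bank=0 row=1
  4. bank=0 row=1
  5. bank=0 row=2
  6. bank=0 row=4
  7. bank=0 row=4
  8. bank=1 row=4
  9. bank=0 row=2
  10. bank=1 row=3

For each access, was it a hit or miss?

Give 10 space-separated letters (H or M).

Acc 1: bank1 row4 -> MISS (open row4); precharges=0
Acc 2: bank1 row3 -> MISS (open row3); precharges=1
Acc 3: bank0 row1 -> MISS (open row1); precharges=1
Acc 4: bank0 row1 -> HIT
Acc 5: bank0 row2 -> MISS (open row2); precharges=2
Acc 6: bank0 row4 -> MISS (open row4); precharges=3
Acc 7: bank0 row4 -> HIT
Acc 8: bank1 row4 -> MISS (open row4); precharges=4
Acc 9: bank0 row2 -> MISS (open row2); precharges=5
Acc 10: bank1 row3 -> MISS (open row3); precharges=6

Answer: M M M H M M H M M M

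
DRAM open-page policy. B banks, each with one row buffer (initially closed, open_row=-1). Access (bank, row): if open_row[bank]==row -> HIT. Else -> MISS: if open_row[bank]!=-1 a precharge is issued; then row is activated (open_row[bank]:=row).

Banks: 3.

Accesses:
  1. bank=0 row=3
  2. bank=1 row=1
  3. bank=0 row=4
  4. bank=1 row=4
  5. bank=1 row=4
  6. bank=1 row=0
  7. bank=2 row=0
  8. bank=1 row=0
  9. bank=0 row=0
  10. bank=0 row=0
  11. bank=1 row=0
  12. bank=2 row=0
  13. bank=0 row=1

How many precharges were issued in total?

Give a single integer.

Acc 1: bank0 row3 -> MISS (open row3); precharges=0
Acc 2: bank1 row1 -> MISS (open row1); precharges=0
Acc 3: bank0 row4 -> MISS (open row4); precharges=1
Acc 4: bank1 row4 -> MISS (open row4); precharges=2
Acc 5: bank1 row4 -> HIT
Acc 6: bank1 row0 -> MISS (open row0); precharges=3
Acc 7: bank2 row0 -> MISS (open row0); precharges=3
Acc 8: bank1 row0 -> HIT
Acc 9: bank0 row0 -> MISS (open row0); precharges=4
Acc 10: bank0 row0 -> HIT
Acc 11: bank1 row0 -> HIT
Acc 12: bank2 row0 -> HIT
Acc 13: bank0 row1 -> MISS (open row1); precharges=5

Answer: 5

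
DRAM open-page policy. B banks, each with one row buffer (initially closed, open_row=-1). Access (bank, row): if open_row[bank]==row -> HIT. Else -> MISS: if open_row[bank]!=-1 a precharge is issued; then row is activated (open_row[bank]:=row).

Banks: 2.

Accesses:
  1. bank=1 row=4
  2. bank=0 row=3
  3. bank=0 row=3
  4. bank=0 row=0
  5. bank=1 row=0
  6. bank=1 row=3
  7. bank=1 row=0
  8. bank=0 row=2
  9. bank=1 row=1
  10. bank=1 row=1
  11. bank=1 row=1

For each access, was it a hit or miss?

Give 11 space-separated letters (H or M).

Answer: M M H M M M M M M H H

Derivation:
Acc 1: bank1 row4 -> MISS (open row4); precharges=0
Acc 2: bank0 row3 -> MISS (open row3); precharges=0
Acc 3: bank0 row3 -> HIT
Acc 4: bank0 row0 -> MISS (open row0); precharges=1
Acc 5: bank1 row0 -> MISS (open row0); precharges=2
Acc 6: bank1 row3 -> MISS (open row3); precharges=3
Acc 7: bank1 row0 -> MISS (open row0); precharges=4
Acc 8: bank0 row2 -> MISS (open row2); precharges=5
Acc 9: bank1 row1 -> MISS (open row1); precharges=6
Acc 10: bank1 row1 -> HIT
Acc 11: bank1 row1 -> HIT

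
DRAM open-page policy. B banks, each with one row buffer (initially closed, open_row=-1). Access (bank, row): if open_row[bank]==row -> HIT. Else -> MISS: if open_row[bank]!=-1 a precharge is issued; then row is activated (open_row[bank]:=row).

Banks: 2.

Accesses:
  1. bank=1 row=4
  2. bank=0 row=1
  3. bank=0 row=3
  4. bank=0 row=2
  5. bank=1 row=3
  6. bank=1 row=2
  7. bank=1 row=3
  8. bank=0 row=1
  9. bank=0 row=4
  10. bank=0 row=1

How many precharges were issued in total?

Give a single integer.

Acc 1: bank1 row4 -> MISS (open row4); precharges=0
Acc 2: bank0 row1 -> MISS (open row1); precharges=0
Acc 3: bank0 row3 -> MISS (open row3); precharges=1
Acc 4: bank0 row2 -> MISS (open row2); precharges=2
Acc 5: bank1 row3 -> MISS (open row3); precharges=3
Acc 6: bank1 row2 -> MISS (open row2); precharges=4
Acc 7: bank1 row3 -> MISS (open row3); precharges=5
Acc 8: bank0 row1 -> MISS (open row1); precharges=6
Acc 9: bank0 row4 -> MISS (open row4); precharges=7
Acc 10: bank0 row1 -> MISS (open row1); precharges=8

Answer: 8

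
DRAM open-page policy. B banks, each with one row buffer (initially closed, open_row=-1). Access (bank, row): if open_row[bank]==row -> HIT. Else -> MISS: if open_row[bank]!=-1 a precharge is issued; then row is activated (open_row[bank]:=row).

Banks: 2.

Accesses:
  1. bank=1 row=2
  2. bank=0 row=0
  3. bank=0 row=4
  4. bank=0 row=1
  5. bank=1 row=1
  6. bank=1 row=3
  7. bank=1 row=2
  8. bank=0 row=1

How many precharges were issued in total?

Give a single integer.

Acc 1: bank1 row2 -> MISS (open row2); precharges=0
Acc 2: bank0 row0 -> MISS (open row0); precharges=0
Acc 3: bank0 row4 -> MISS (open row4); precharges=1
Acc 4: bank0 row1 -> MISS (open row1); precharges=2
Acc 5: bank1 row1 -> MISS (open row1); precharges=3
Acc 6: bank1 row3 -> MISS (open row3); precharges=4
Acc 7: bank1 row2 -> MISS (open row2); precharges=5
Acc 8: bank0 row1 -> HIT

Answer: 5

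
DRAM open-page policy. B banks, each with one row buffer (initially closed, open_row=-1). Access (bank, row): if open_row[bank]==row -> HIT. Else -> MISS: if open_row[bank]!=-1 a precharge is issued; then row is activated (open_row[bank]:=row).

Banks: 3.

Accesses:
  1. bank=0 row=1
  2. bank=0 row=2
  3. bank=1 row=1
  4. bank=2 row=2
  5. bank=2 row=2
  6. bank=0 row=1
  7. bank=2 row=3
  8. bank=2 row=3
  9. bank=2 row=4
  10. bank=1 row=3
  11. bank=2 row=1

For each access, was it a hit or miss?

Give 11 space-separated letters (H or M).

Answer: M M M M H M M H M M M

Derivation:
Acc 1: bank0 row1 -> MISS (open row1); precharges=0
Acc 2: bank0 row2 -> MISS (open row2); precharges=1
Acc 3: bank1 row1 -> MISS (open row1); precharges=1
Acc 4: bank2 row2 -> MISS (open row2); precharges=1
Acc 5: bank2 row2 -> HIT
Acc 6: bank0 row1 -> MISS (open row1); precharges=2
Acc 7: bank2 row3 -> MISS (open row3); precharges=3
Acc 8: bank2 row3 -> HIT
Acc 9: bank2 row4 -> MISS (open row4); precharges=4
Acc 10: bank1 row3 -> MISS (open row3); precharges=5
Acc 11: bank2 row1 -> MISS (open row1); precharges=6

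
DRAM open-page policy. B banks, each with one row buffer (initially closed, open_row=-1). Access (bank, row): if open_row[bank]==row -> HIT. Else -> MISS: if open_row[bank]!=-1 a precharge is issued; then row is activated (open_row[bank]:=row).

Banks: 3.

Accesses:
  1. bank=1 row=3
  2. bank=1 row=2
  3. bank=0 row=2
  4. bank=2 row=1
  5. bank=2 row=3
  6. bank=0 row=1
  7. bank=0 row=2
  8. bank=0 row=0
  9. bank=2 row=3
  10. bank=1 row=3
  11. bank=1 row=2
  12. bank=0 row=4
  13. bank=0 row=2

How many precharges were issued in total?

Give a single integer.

Answer: 9

Derivation:
Acc 1: bank1 row3 -> MISS (open row3); precharges=0
Acc 2: bank1 row2 -> MISS (open row2); precharges=1
Acc 3: bank0 row2 -> MISS (open row2); precharges=1
Acc 4: bank2 row1 -> MISS (open row1); precharges=1
Acc 5: bank2 row3 -> MISS (open row3); precharges=2
Acc 6: bank0 row1 -> MISS (open row1); precharges=3
Acc 7: bank0 row2 -> MISS (open row2); precharges=4
Acc 8: bank0 row0 -> MISS (open row0); precharges=5
Acc 9: bank2 row3 -> HIT
Acc 10: bank1 row3 -> MISS (open row3); precharges=6
Acc 11: bank1 row2 -> MISS (open row2); precharges=7
Acc 12: bank0 row4 -> MISS (open row4); precharges=8
Acc 13: bank0 row2 -> MISS (open row2); precharges=9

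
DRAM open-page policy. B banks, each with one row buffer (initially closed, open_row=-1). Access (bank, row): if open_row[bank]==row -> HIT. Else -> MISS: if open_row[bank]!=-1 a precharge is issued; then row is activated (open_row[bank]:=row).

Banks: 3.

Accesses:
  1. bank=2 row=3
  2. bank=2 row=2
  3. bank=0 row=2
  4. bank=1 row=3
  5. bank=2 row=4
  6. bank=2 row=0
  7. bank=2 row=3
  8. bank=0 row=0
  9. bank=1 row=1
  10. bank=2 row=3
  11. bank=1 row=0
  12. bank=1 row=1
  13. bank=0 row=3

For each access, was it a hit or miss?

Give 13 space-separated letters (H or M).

Answer: M M M M M M M M M H M M M

Derivation:
Acc 1: bank2 row3 -> MISS (open row3); precharges=0
Acc 2: bank2 row2 -> MISS (open row2); precharges=1
Acc 3: bank0 row2 -> MISS (open row2); precharges=1
Acc 4: bank1 row3 -> MISS (open row3); precharges=1
Acc 5: bank2 row4 -> MISS (open row4); precharges=2
Acc 6: bank2 row0 -> MISS (open row0); precharges=3
Acc 7: bank2 row3 -> MISS (open row3); precharges=4
Acc 8: bank0 row0 -> MISS (open row0); precharges=5
Acc 9: bank1 row1 -> MISS (open row1); precharges=6
Acc 10: bank2 row3 -> HIT
Acc 11: bank1 row0 -> MISS (open row0); precharges=7
Acc 12: bank1 row1 -> MISS (open row1); precharges=8
Acc 13: bank0 row3 -> MISS (open row3); precharges=9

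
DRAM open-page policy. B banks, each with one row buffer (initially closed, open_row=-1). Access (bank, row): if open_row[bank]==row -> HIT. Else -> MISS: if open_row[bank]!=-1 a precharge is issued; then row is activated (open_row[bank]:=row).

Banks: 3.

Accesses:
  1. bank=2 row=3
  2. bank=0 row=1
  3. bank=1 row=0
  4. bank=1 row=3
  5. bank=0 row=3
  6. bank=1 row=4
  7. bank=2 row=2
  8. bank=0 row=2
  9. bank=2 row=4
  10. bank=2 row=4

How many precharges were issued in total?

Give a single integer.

Acc 1: bank2 row3 -> MISS (open row3); precharges=0
Acc 2: bank0 row1 -> MISS (open row1); precharges=0
Acc 3: bank1 row0 -> MISS (open row0); precharges=0
Acc 4: bank1 row3 -> MISS (open row3); precharges=1
Acc 5: bank0 row3 -> MISS (open row3); precharges=2
Acc 6: bank1 row4 -> MISS (open row4); precharges=3
Acc 7: bank2 row2 -> MISS (open row2); precharges=4
Acc 8: bank0 row2 -> MISS (open row2); precharges=5
Acc 9: bank2 row4 -> MISS (open row4); precharges=6
Acc 10: bank2 row4 -> HIT

Answer: 6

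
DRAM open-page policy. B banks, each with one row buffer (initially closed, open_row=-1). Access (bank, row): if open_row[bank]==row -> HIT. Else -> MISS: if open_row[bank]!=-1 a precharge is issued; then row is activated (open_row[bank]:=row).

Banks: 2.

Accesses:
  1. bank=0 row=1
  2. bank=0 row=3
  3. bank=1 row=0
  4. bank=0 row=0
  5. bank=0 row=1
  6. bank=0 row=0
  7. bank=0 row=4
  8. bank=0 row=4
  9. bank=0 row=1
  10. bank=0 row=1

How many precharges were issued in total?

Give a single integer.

Acc 1: bank0 row1 -> MISS (open row1); precharges=0
Acc 2: bank0 row3 -> MISS (open row3); precharges=1
Acc 3: bank1 row0 -> MISS (open row0); precharges=1
Acc 4: bank0 row0 -> MISS (open row0); precharges=2
Acc 5: bank0 row1 -> MISS (open row1); precharges=3
Acc 6: bank0 row0 -> MISS (open row0); precharges=4
Acc 7: bank0 row4 -> MISS (open row4); precharges=5
Acc 8: bank0 row4 -> HIT
Acc 9: bank0 row1 -> MISS (open row1); precharges=6
Acc 10: bank0 row1 -> HIT

Answer: 6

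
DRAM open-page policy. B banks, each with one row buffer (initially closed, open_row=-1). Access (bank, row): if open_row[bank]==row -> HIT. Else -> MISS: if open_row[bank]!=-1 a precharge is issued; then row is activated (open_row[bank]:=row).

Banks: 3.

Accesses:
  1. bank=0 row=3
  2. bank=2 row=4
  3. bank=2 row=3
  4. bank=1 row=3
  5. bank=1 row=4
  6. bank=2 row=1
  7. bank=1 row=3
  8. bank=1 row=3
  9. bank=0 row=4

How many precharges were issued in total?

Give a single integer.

Acc 1: bank0 row3 -> MISS (open row3); precharges=0
Acc 2: bank2 row4 -> MISS (open row4); precharges=0
Acc 3: bank2 row3 -> MISS (open row3); precharges=1
Acc 4: bank1 row3 -> MISS (open row3); precharges=1
Acc 5: bank1 row4 -> MISS (open row4); precharges=2
Acc 6: bank2 row1 -> MISS (open row1); precharges=3
Acc 7: bank1 row3 -> MISS (open row3); precharges=4
Acc 8: bank1 row3 -> HIT
Acc 9: bank0 row4 -> MISS (open row4); precharges=5

Answer: 5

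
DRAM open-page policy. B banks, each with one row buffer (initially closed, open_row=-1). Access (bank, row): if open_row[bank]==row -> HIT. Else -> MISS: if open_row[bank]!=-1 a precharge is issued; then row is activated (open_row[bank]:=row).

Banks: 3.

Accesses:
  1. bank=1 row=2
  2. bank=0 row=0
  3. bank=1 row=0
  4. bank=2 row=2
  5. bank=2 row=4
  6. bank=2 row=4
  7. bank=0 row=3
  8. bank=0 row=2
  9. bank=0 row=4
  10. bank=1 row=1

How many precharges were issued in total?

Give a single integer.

Acc 1: bank1 row2 -> MISS (open row2); precharges=0
Acc 2: bank0 row0 -> MISS (open row0); precharges=0
Acc 3: bank1 row0 -> MISS (open row0); precharges=1
Acc 4: bank2 row2 -> MISS (open row2); precharges=1
Acc 5: bank2 row4 -> MISS (open row4); precharges=2
Acc 6: bank2 row4 -> HIT
Acc 7: bank0 row3 -> MISS (open row3); precharges=3
Acc 8: bank0 row2 -> MISS (open row2); precharges=4
Acc 9: bank0 row4 -> MISS (open row4); precharges=5
Acc 10: bank1 row1 -> MISS (open row1); precharges=6

Answer: 6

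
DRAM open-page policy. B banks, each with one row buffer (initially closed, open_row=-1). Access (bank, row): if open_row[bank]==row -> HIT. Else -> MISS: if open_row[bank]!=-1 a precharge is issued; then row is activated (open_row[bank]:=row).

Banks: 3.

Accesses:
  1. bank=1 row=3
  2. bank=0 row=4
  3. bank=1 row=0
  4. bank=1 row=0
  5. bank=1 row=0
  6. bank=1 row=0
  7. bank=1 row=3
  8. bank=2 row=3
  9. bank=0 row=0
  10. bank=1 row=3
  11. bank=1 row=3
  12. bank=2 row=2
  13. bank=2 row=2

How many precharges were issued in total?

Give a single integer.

Answer: 4

Derivation:
Acc 1: bank1 row3 -> MISS (open row3); precharges=0
Acc 2: bank0 row4 -> MISS (open row4); precharges=0
Acc 3: bank1 row0 -> MISS (open row0); precharges=1
Acc 4: bank1 row0 -> HIT
Acc 5: bank1 row0 -> HIT
Acc 6: bank1 row0 -> HIT
Acc 7: bank1 row3 -> MISS (open row3); precharges=2
Acc 8: bank2 row3 -> MISS (open row3); precharges=2
Acc 9: bank0 row0 -> MISS (open row0); precharges=3
Acc 10: bank1 row3 -> HIT
Acc 11: bank1 row3 -> HIT
Acc 12: bank2 row2 -> MISS (open row2); precharges=4
Acc 13: bank2 row2 -> HIT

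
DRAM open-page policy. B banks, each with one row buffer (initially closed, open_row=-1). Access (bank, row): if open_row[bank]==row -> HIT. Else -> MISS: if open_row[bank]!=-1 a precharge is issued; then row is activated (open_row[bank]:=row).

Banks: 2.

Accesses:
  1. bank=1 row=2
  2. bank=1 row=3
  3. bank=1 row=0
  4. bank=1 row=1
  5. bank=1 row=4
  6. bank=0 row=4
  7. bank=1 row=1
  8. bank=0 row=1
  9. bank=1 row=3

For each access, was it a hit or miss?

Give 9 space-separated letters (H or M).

Answer: M M M M M M M M M

Derivation:
Acc 1: bank1 row2 -> MISS (open row2); precharges=0
Acc 2: bank1 row3 -> MISS (open row3); precharges=1
Acc 3: bank1 row0 -> MISS (open row0); precharges=2
Acc 4: bank1 row1 -> MISS (open row1); precharges=3
Acc 5: bank1 row4 -> MISS (open row4); precharges=4
Acc 6: bank0 row4 -> MISS (open row4); precharges=4
Acc 7: bank1 row1 -> MISS (open row1); precharges=5
Acc 8: bank0 row1 -> MISS (open row1); precharges=6
Acc 9: bank1 row3 -> MISS (open row3); precharges=7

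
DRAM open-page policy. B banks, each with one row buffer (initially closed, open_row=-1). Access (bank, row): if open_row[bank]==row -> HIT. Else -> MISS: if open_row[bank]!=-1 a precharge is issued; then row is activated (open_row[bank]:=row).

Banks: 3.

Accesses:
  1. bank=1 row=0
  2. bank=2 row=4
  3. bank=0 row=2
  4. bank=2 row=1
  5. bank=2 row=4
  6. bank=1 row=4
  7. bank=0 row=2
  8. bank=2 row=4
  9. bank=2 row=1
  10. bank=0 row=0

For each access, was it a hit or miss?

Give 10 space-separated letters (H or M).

Answer: M M M M M M H H M M

Derivation:
Acc 1: bank1 row0 -> MISS (open row0); precharges=0
Acc 2: bank2 row4 -> MISS (open row4); precharges=0
Acc 3: bank0 row2 -> MISS (open row2); precharges=0
Acc 4: bank2 row1 -> MISS (open row1); precharges=1
Acc 5: bank2 row4 -> MISS (open row4); precharges=2
Acc 6: bank1 row4 -> MISS (open row4); precharges=3
Acc 7: bank0 row2 -> HIT
Acc 8: bank2 row4 -> HIT
Acc 9: bank2 row1 -> MISS (open row1); precharges=4
Acc 10: bank0 row0 -> MISS (open row0); precharges=5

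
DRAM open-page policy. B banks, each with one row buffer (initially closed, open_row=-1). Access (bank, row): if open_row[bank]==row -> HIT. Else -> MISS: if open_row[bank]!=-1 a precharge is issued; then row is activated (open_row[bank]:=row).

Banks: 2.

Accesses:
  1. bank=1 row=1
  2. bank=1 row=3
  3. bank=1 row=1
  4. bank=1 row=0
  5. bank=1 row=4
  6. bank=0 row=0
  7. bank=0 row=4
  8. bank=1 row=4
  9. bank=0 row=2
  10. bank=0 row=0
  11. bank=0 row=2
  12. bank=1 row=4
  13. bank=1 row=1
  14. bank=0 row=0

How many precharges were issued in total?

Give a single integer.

Answer: 10

Derivation:
Acc 1: bank1 row1 -> MISS (open row1); precharges=0
Acc 2: bank1 row3 -> MISS (open row3); precharges=1
Acc 3: bank1 row1 -> MISS (open row1); precharges=2
Acc 4: bank1 row0 -> MISS (open row0); precharges=3
Acc 5: bank1 row4 -> MISS (open row4); precharges=4
Acc 6: bank0 row0 -> MISS (open row0); precharges=4
Acc 7: bank0 row4 -> MISS (open row4); precharges=5
Acc 8: bank1 row4 -> HIT
Acc 9: bank0 row2 -> MISS (open row2); precharges=6
Acc 10: bank0 row0 -> MISS (open row0); precharges=7
Acc 11: bank0 row2 -> MISS (open row2); precharges=8
Acc 12: bank1 row4 -> HIT
Acc 13: bank1 row1 -> MISS (open row1); precharges=9
Acc 14: bank0 row0 -> MISS (open row0); precharges=10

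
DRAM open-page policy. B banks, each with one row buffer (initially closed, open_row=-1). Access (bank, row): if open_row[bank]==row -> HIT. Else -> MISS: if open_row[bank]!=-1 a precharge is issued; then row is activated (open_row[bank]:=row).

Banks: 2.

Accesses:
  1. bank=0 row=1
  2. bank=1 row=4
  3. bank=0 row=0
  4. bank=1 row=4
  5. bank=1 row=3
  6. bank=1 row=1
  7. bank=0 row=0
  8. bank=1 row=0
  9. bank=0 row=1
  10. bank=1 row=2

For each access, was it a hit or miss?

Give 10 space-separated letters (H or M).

Acc 1: bank0 row1 -> MISS (open row1); precharges=0
Acc 2: bank1 row4 -> MISS (open row4); precharges=0
Acc 3: bank0 row0 -> MISS (open row0); precharges=1
Acc 4: bank1 row4 -> HIT
Acc 5: bank1 row3 -> MISS (open row3); precharges=2
Acc 6: bank1 row1 -> MISS (open row1); precharges=3
Acc 7: bank0 row0 -> HIT
Acc 8: bank1 row0 -> MISS (open row0); precharges=4
Acc 9: bank0 row1 -> MISS (open row1); precharges=5
Acc 10: bank1 row2 -> MISS (open row2); precharges=6

Answer: M M M H M M H M M M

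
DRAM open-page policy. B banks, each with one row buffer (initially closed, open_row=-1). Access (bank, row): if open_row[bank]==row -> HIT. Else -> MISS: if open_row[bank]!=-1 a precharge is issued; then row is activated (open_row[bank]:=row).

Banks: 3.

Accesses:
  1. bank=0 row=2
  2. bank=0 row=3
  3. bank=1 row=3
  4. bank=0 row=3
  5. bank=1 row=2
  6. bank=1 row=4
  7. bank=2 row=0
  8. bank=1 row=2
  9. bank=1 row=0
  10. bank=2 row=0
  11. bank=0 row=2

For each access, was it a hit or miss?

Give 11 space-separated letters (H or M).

Acc 1: bank0 row2 -> MISS (open row2); precharges=0
Acc 2: bank0 row3 -> MISS (open row3); precharges=1
Acc 3: bank1 row3 -> MISS (open row3); precharges=1
Acc 4: bank0 row3 -> HIT
Acc 5: bank1 row2 -> MISS (open row2); precharges=2
Acc 6: bank1 row4 -> MISS (open row4); precharges=3
Acc 7: bank2 row0 -> MISS (open row0); precharges=3
Acc 8: bank1 row2 -> MISS (open row2); precharges=4
Acc 9: bank1 row0 -> MISS (open row0); precharges=5
Acc 10: bank2 row0 -> HIT
Acc 11: bank0 row2 -> MISS (open row2); precharges=6

Answer: M M M H M M M M M H M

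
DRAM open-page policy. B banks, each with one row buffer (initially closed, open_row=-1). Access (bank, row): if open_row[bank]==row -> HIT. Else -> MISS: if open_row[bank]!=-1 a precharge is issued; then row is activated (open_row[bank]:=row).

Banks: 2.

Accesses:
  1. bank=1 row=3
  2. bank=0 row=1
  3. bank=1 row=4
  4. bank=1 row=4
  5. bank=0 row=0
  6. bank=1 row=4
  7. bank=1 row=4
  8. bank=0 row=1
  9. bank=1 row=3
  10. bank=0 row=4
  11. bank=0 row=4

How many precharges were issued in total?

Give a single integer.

Acc 1: bank1 row3 -> MISS (open row3); precharges=0
Acc 2: bank0 row1 -> MISS (open row1); precharges=0
Acc 3: bank1 row4 -> MISS (open row4); precharges=1
Acc 4: bank1 row4 -> HIT
Acc 5: bank0 row0 -> MISS (open row0); precharges=2
Acc 6: bank1 row4 -> HIT
Acc 7: bank1 row4 -> HIT
Acc 8: bank0 row1 -> MISS (open row1); precharges=3
Acc 9: bank1 row3 -> MISS (open row3); precharges=4
Acc 10: bank0 row4 -> MISS (open row4); precharges=5
Acc 11: bank0 row4 -> HIT

Answer: 5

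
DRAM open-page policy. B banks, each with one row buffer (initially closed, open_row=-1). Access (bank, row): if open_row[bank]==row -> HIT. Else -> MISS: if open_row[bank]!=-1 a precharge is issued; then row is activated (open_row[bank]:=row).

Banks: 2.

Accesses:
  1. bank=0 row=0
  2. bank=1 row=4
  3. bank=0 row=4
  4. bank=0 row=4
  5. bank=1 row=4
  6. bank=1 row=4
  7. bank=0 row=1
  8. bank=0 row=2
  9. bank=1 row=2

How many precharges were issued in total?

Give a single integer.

Answer: 4

Derivation:
Acc 1: bank0 row0 -> MISS (open row0); precharges=0
Acc 2: bank1 row4 -> MISS (open row4); precharges=0
Acc 3: bank0 row4 -> MISS (open row4); precharges=1
Acc 4: bank0 row4 -> HIT
Acc 5: bank1 row4 -> HIT
Acc 6: bank1 row4 -> HIT
Acc 7: bank0 row1 -> MISS (open row1); precharges=2
Acc 8: bank0 row2 -> MISS (open row2); precharges=3
Acc 9: bank1 row2 -> MISS (open row2); precharges=4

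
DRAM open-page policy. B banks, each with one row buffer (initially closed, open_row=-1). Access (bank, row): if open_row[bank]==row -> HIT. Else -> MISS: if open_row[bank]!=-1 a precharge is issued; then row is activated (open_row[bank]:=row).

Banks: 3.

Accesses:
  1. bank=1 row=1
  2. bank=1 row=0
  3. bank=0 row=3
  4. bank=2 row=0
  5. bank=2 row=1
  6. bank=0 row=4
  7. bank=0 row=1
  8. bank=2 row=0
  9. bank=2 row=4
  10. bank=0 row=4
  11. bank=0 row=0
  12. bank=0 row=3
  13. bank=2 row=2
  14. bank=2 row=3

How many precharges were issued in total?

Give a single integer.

Answer: 11

Derivation:
Acc 1: bank1 row1 -> MISS (open row1); precharges=0
Acc 2: bank1 row0 -> MISS (open row0); precharges=1
Acc 3: bank0 row3 -> MISS (open row3); precharges=1
Acc 4: bank2 row0 -> MISS (open row0); precharges=1
Acc 5: bank2 row1 -> MISS (open row1); precharges=2
Acc 6: bank0 row4 -> MISS (open row4); precharges=3
Acc 7: bank0 row1 -> MISS (open row1); precharges=4
Acc 8: bank2 row0 -> MISS (open row0); precharges=5
Acc 9: bank2 row4 -> MISS (open row4); precharges=6
Acc 10: bank0 row4 -> MISS (open row4); precharges=7
Acc 11: bank0 row0 -> MISS (open row0); precharges=8
Acc 12: bank0 row3 -> MISS (open row3); precharges=9
Acc 13: bank2 row2 -> MISS (open row2); precharges=10
Acc 14: bank2 row3 -> MISS (open row3); precharges=11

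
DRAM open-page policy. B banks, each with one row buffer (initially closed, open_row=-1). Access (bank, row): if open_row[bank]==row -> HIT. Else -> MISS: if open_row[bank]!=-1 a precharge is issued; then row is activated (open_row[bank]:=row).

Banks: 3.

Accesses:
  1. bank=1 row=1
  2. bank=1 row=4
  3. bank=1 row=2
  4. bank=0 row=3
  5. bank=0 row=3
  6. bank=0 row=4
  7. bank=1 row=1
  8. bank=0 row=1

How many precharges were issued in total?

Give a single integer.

Answer: 5

Derivation:
Acc 1: bank1 row1 -> MISS (open row1); precharges=0
Acc 2: bank1 row4 -> MISS (open row4); precharges=1
Acc 3: bank1 row2 -> MISS (open row2); precharges=2
Acc 4: bank0 row3 -> MISS (open row3); precharges=2
Acc 5: bank0 row3 -> HIT
Acc 6: bank0 row4 -> MISS (open row4); precharges=3
Acc 7: bank1 row1 -> MISS (open row1); precharges=4
Acc 8: bank0 row1 -> MISS (open row1); precharges=5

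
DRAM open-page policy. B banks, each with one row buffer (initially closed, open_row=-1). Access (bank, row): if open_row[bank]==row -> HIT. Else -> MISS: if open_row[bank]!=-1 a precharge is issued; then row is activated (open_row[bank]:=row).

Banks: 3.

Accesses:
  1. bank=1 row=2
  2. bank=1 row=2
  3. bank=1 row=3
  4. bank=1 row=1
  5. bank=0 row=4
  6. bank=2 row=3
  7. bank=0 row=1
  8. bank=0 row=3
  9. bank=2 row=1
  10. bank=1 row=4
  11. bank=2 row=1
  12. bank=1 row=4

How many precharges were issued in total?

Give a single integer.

Acc 1: bank1 row2 -> MISS (open row2); precharges=0
Acc 2: bank1 row2 -> HIT
Acc 3: bank1 row3 -> MISS (open row3); precharges=1
Acc 4: bank1 row1 -> MISS (open row1); precharges=2
Acc 5: bank0 row4 -> MISS (open row4); precharges=2
Acc 6: bank2 row3 -> MISS (open row3); precharges=2
Acc 7: bank0 row1 -> MISS (open row1); precharges=3
Acc 8: bank0 row3 -> MISS (open row3); precharges=4
Acc 9: bank2 row1 -> MISS (open row1); precharges=5
Acc 10: bank1 row4 -> MISS (open row4); precharges=6
Acc 11: bank2 row1 -> HIT
Acc 12: bank1 row4 -> HIT

Answer: 6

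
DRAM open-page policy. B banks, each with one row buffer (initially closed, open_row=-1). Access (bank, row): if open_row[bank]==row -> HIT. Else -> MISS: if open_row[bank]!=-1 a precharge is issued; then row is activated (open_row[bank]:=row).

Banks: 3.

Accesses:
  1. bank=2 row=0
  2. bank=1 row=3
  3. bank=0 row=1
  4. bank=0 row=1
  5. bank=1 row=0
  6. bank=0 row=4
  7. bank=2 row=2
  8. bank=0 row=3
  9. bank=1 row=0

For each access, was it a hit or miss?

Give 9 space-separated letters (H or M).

Acc 1: bank2 row0 -> MISS (open row0); precharges=0
Acc 2: bank1 row3 -> MISS (open row3); precharges=0
Acc 3: bank0 row1 -> MISS (open row1); precharges=0
Acc 4: bank0 row1 -> HIT
Acc 5: bank1 row0 -> MISS (open row0); precharges=1
Acc 6: bank0 row4 -> MISS (open row4); precharges=2
Acc 7: bank2 row2 -> MISS (open row2); precharges=3
Acc 8: bank0 row3 -> MISS (open row3); precharges=4
Acc 9: bank1 row0 -> HIT

Answer: M M M H M M M M H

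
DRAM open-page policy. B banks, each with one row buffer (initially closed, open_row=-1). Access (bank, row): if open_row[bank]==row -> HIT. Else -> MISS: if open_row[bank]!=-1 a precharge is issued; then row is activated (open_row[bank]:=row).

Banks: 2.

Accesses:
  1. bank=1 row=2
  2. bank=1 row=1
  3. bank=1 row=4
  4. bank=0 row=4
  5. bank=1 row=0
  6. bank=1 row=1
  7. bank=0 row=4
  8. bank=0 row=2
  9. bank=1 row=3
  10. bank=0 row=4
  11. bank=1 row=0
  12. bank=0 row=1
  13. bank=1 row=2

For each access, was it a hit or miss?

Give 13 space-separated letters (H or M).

Acc 1: bank1 row2 -> MISS (open row2); precharges=0
Acc 2: bank1 row1 -> MISS (open row1); precharges=1
Acc 3: bank1 row4 -> MISS (open row4); precharges=2
Acc 4: bank0 row4 -> MISS (open row4); precharges=2
Acc 5: bank1 row0 -> MISS (open row0); precharges=3
Acc 6: bank1 row1 -> MISS (open row1); precharges=4
Acc 7: bank0 row4 -> HIT
Acc 8: bank0 row2 -> MISS (open row2); precharges=5
Acc 9: bank1 row3 -> MISS (open row3); precharges=6
Acc 10: bank0 row4 -> MISS (open row4); precharges=7
Acc 11: bank1 row0 -> MISS (open row0); precharges=8
Acc 12: bank0 row1 -> MISS (open row1); precharges=9
Acc 13: bank1 row2 -> MISS (open row2); precharges=10

Answer: M M M M M M H M M M M M M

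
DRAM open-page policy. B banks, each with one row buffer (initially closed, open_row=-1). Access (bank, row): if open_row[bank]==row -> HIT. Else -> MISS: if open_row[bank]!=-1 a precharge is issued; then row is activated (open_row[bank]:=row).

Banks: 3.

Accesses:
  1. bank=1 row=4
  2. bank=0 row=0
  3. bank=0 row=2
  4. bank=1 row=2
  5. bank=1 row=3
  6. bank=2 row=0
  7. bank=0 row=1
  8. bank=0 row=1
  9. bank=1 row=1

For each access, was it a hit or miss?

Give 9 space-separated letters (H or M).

Answer: M M M M M M M H M

Derivation:
Acc 1: bank1 row4 -> MISS (open row4); precharges=0
Acc 2: bank0 row0 -> MISS (open row0); precharges=0
Acc 3: bank0 row2 -> MISS (open row2); precharges=1
Acc 4: bank1 row2 -> MISS (open row2); precharges=2
Acc 5: bank1 row3 -> MISS (open row3); precharges=3
Acc 6: bank2 row0 -> MISS (open row0); precharges=3
Acc 7: bank0 row1 -> MISS (open row1); precharges=4
Acc 8: bank0 row1 -> HIT
Acc 9: bank1 row1 -> MISS (open row1); precharges=5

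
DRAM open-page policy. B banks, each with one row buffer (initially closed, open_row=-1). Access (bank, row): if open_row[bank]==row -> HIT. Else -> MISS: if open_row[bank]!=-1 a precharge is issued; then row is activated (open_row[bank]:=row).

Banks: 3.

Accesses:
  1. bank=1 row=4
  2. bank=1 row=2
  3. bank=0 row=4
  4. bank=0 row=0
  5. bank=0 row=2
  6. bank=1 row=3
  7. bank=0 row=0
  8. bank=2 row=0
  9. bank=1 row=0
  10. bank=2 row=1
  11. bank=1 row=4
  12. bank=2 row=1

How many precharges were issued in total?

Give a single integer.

Answer: 8

Derivation:
Acc 1: bank1 row4 -> MISS (open row4); precharges=0
Acc 2: bank1 row2 -> MISS (open row2); precharges=1
Acc 3: bank0 row4 -> MISS (open row4); precharges=1
Acc 4: bank0 row0 -> MISS (open row0); precharges=2
Acc 5: bank0 row2 -> MISS (open row2); precharges=3
Acc 6: bank1 row3 -> MISS (open row3); precharges=4
Acc 7: bank0 row0 -> MISS (open row0); precharges=5
Acc 8: bank2 row0 -> MISS (open row0); precharges=5
Acc 9: bank1 row0 -> MISS (open row0); precharges=6
Acc 10: bank2 row1 -> MISS (open row1); precharges=7
Acc 11: bank1 row4 -> MISS (open row4); precharges=8
Acc 12: bank2 row1 -> HIT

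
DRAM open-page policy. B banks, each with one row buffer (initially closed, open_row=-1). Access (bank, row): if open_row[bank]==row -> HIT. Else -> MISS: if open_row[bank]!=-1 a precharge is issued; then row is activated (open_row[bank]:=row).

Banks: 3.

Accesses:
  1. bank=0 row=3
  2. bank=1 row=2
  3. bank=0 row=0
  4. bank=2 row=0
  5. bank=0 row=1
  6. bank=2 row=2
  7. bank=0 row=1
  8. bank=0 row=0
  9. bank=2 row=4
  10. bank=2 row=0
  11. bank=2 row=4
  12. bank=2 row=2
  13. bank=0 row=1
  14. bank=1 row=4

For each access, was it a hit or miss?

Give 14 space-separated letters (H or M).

Answer: M M M M M M H M M M M M M M

Derivation:
Acc 1: bank0 row3 -> MISS (open row3); precharges=0
Acc 2: bank1 row2 -> MISS (open row2); precharges=0
Acc 3: bank0 row0 -> MISS (open row0); precharges=1
Acc 4: bank2 row0 -> MISS (open row0); precharges=1
Acc 5: bank0 row1 -> MISS (open row1); precharges=2
Acc 6: bank2 row2 -> MISS (open row2); precharges=3
Acc 7: bank0 row1 -> HIT
Acc 8: bank0 row0 -> MISS (open row0); precharges=4
Acc 9: bank2 row4 -> MISS (open row4); precharges=5
Acc 10: bank2 row0 -> MISS (open row0); precharges=6
Acc 11: bank2 row4 -> MISS (open row4); precharges=7
Acc 12: bank2 row2 -> MISS (open row2); precharges=8
Acc 13: bank0 row1 -> MISS (open row1); precharges=9
Acc 14: bank1 row4 -> MISS (open row4); precharges=10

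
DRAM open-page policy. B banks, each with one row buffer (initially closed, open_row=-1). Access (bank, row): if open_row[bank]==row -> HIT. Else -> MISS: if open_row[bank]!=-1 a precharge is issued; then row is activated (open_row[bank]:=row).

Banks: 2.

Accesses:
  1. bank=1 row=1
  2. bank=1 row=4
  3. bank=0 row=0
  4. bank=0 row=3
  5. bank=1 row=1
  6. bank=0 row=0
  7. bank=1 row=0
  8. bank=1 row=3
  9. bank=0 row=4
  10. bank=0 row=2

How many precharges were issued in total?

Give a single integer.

Acc 1: bank1 row1 -> MISS (open row1); precharges=0
Acc 2: bank1 row4 -> MISS (open row4); precharges=1
Acc 3: bank0 row0 -> MISS (open row0); precharges=1
Acc 4: bank0 row3 -> MISS (open row3); precharges=2
Acc 5: bank1 row1 -> MISS (open row1); precharges=3
Acc 6: bank0 row0 -> MISS (open row0); precharges=4
Acc 7: bank1 row0 -> MISS (open row0); precharges=5
Acc 8: bank1 row3 -> MISS (open row3); precharges=6
Acc 9: bank0 row4 -> MISS (open row4); precharges=7
Acc 10: bank0 row2 -> MISS (open row2); precharges=8

Answer: 8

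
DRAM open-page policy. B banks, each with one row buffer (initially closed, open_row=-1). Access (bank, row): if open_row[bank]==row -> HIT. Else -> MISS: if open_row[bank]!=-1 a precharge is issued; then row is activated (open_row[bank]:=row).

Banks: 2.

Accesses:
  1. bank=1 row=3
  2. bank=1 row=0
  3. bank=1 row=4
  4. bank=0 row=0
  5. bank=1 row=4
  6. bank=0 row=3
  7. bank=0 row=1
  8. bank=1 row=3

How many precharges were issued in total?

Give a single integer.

Acc 1: bank1 row3 -> MISS (open row3); precharges=0
Acc 2: bank1 row0 -> MISS (open row0); precharges=1
Acc 3: bank1 row4 -> MISS (open row4); precharges=2
Acc 4: bank0 row0 -> MISS (open row0); precharges=2
Acc 5: bank1 row4 -> HIT
Acc 6: bank0 row3 -> MISS (open row3); precharges=3
Acc 7: bank0 row1 -> MISS (open row1); precharges=4
Acc 8: bank1 row3 -> MISS (open row3); precharges=5

Answer: 5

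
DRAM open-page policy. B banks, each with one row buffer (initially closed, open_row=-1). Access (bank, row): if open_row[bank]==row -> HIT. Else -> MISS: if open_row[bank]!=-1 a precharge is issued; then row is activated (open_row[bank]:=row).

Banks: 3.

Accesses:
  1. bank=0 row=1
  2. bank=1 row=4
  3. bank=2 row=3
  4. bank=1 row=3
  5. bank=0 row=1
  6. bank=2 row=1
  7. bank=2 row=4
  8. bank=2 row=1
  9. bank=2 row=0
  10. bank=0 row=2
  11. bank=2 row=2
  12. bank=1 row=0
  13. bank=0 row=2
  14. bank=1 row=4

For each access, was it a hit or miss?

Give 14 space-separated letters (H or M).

Answer: M M M M H M M M M M M M H M

Derivation:
Acc 1: bank0 row1 -> MISS (open row1); precharges=0
Acc 2: bank1 row4 -> MISS (open row4); precharges=0
Acc 3: bank2 row3 -> MISS (open row3); precharges=0
Acc 4: bank1 row3 -> MISS (open row3); precharges=1
Acc 5: bank0 row1 -> HIT
Acc 6: bank2 row1 -> MISS (open row1); precharges=2
Acc 7: bank2 row4 -> MISS (open row4); precharges=3
Acc 8: bank2 row1 -> MISS (open row1); precharges=4
Acc 9: bank2 row0 -> MISS (open row0); precharges=5
Acc 10: bank0 row2 -> MISS (open row2); precharges=6
Acc 11: bank2 row2 -> MISS (open row2); precharges=7
Acc 12: bank1 row0 -> MISS (open row0); precharges=8
Acc 13: bank0 row2 -> HIT
Acc 14: bank1 row4 -> MISS (open row4); precharges=9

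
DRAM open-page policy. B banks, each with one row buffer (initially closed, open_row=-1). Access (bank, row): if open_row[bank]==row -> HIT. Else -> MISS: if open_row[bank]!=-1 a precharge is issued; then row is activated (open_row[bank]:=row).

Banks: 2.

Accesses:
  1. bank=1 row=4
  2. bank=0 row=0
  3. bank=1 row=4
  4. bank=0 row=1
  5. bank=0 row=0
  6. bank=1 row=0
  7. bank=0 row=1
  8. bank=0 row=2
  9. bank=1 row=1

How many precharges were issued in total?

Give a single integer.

Answer: 6

Derivation:
Acc 1: bank1 row4 -> MISS (open row4); precharges=0
Acc 2: bank0 row0 -> MISS (open row0); precharges=0
Acc 3: bank1 row4 -> HIT
Acc 4: bank0 row1 -> MISS (open row1); precharges=1
Acc 5: bank0 row0 -> MISS (open row0); precharges=2
Acc 6: bank1 row0 -> MISS (open row0); precharges=3
Acc 7: bank0 row1 -> MISS (open row1); precharges=4
Acc 8: bank0 row2 -> MISS (open row2); precharges=5
Acc 9: bank1 row1 -> MISS (open row1); precharges=6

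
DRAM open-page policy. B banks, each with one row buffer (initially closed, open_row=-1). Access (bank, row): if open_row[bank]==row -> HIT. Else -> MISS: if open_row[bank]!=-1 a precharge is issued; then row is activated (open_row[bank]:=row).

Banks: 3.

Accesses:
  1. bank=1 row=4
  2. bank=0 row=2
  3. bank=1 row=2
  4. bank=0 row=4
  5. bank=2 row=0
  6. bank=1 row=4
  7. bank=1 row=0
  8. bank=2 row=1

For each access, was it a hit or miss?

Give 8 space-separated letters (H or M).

Acc 1: bank1 row4 -> MISS (open row4); precharges=0
Acc 2: bank0 row2 -> MISS (open row2); precharges=0
Acc 3: bank1 row2 -> MISS (open row2); precharges=1
Acc 4: bank0 row4 -> MISS (open row4); precharges=2
Acc 5: bank2 row0 -> MISS (open row0); precharges=2
Acc 6: bank1 row4 -> MISS (open row4); precharges=3
Acc 7: bank1 row0 -> MISS (open row0); precharges=4
Acc 8: bank2 row1 -> MISS (open row1); precharges=5

Answer: M M M M M M M M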